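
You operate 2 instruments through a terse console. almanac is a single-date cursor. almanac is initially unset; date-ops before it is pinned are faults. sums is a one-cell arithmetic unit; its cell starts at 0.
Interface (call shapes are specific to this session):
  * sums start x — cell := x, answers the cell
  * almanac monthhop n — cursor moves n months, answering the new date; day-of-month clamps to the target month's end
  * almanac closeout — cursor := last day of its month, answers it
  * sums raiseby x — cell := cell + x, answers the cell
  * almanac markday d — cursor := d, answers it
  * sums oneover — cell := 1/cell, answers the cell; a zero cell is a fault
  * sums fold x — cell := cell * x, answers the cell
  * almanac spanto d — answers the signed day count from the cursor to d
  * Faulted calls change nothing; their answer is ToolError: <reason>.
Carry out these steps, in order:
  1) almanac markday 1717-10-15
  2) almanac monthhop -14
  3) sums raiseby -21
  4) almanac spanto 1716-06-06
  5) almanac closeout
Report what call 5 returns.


% 1. almanac markday(d='1717-10-15') ~> 1717-10-15
% 2. almanac monthhop(n='-14') ~> 1716-08-15
% 3. sums raiseby(x='-21') ~> -21
% 4. almanac spanto(d='1716-06-06') ~> -70
% 5. almanac closeout() ~> 1716-08-31

Answer: 1716-08-31


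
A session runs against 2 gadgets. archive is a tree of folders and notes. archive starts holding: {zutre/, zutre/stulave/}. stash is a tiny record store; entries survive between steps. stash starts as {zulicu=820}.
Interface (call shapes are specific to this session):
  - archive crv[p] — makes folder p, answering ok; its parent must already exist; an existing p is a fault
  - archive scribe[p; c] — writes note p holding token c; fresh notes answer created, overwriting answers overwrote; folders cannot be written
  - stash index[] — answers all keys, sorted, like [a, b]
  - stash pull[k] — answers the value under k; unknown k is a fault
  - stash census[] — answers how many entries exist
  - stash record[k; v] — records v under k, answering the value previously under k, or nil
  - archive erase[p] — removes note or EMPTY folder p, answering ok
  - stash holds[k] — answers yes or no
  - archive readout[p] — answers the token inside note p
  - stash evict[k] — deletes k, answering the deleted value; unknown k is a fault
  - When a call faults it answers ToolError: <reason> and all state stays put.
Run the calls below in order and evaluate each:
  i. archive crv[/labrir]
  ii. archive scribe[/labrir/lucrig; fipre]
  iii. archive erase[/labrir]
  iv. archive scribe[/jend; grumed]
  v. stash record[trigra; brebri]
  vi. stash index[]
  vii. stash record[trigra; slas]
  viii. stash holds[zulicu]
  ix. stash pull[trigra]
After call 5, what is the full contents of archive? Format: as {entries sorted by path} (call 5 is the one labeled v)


Do: archive crv[p='/labrir']
See: ok
Do: archive scribe[p='/labrir/lucrig'; c='fipre']
See: created
Do: archive erase[p='/labrir']
See: ToolError: not empty
Do: archive scribe[p='/jend'; c='grumed']
See: created
Do: stash record[k='trigra'; v='brebri']
See: nil
Do: stash index[]
See: [trigra, zulicu]
Do: stash record[k='trigra'; v='slas']
See: brebri
Do: stash holds[k='zulicu']
See: yes
Do: stash pull[k='trigra']
See: slas

Answer: {jend=grumed, labrir/, labrir/lucrig=fipre, zutre/, zutre/stulave/}


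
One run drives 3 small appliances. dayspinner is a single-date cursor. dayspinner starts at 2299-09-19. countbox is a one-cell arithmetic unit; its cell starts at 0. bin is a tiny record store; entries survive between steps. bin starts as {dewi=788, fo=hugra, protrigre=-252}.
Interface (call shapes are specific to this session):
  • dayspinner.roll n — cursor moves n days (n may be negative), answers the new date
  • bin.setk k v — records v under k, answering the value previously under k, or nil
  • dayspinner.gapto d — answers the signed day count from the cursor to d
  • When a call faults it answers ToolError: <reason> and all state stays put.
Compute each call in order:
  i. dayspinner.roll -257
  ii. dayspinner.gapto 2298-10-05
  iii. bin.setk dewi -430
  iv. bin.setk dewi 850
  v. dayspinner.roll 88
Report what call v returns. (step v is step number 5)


I invoke dayspinner.roll on n='-257', which returns 2299-01-05.
I invoke dayspinner.gapto on d='2298-10-05', — result: -92.
Invoking bin.setk on k='dewi', v='-430', and get 788.
Next I call bin.setk on k='dewi', v='850', and get -430.
Then dayspinner.roll on n='88', which returns 2299-04-03.

Answer: 2299-04-03


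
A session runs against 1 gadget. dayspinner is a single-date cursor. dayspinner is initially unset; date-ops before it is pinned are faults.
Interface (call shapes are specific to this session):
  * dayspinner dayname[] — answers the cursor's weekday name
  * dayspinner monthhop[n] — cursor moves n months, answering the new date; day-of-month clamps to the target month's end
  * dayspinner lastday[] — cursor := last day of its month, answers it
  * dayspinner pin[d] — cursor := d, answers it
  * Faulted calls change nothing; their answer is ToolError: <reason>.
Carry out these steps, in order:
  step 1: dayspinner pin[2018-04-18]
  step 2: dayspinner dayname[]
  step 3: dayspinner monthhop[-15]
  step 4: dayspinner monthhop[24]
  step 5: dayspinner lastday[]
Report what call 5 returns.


Answer: 2019-01-31

Derivation:
Then dayspinner pin(d→2018-04-18), and observe 2018-04-18.
Calling dayspinner dayname, — result: Wednesday.
I use dayspinner monthhop(n→-15), and see 2017-01-18.
Using dayspinner monthhop(n→24), and see 2019-01-18.
I use dayspinner lastday(), → 2019-01-31.


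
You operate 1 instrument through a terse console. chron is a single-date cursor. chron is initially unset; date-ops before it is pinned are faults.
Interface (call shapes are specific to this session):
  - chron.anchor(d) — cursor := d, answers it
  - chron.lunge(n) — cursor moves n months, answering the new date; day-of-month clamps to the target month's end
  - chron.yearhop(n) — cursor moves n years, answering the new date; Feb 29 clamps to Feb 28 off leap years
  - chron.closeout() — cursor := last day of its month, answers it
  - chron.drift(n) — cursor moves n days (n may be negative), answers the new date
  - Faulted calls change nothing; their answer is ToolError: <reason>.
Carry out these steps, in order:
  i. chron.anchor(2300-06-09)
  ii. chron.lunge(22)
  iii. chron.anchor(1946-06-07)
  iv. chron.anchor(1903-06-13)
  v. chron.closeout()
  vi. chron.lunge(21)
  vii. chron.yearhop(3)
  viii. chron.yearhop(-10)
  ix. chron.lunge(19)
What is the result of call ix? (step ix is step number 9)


CALL anchor[d: 2300-06-09]
RET  2300-06-09
CALL lunge[n: 22]
RET  2302-04-09
CALL anchor[d: 1946-06-07]
RET  1946-06-07
CALL anchor[d: 1903-06-13]
RET  1903-06-13
CALL closeout[]
RET  1903-06-30
CALL lunge[n: 21]
RET  1905-03-30
CALL yearhop[n: 3]
RET  1908-03-30
CALL yearhop[n: -10]
RET  1898-03-30
CALL lunge[n: 19]
RET  1899-10-30

Answer: 1899-10-30


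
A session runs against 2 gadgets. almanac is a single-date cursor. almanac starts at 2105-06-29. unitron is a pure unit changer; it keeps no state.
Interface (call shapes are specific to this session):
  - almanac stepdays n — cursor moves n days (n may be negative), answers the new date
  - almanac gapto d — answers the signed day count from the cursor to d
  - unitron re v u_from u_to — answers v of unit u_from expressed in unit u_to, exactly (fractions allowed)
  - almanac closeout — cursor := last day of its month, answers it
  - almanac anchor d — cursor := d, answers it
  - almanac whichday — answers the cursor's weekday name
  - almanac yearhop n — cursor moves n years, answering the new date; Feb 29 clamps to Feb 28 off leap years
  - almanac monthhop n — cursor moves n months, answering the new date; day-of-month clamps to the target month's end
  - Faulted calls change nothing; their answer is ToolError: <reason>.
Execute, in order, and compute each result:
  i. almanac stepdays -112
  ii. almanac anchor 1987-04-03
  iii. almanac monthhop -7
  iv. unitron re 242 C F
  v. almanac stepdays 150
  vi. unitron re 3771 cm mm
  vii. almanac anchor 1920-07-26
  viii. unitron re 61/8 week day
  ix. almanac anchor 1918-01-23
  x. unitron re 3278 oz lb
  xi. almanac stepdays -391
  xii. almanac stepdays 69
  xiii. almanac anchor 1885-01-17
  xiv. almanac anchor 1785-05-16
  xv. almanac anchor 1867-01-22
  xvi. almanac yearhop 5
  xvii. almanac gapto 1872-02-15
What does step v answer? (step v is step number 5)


Answer: 1987-01-31

Derivation:
$ almanac stepdays n→-112
:: 2105-03-09
$ almanac anchor d→1987-04-03
:: 1987-04-03
$ almanac monthhop n→-7
:: 1986-09-03
$ unitron re v→242 u_from→C u_to→F
:: 2338/5
$ almanac stepdays n→150
:: 1987-01-31
$ unitron re v→3771 u_from→cm u_to→mm
:: 37710
$ almanac anchor d→1920-07-26
:: 1920-07-26
$ unitron re v→61/8 u_from→week u_to→day
:: 427/8
$ almanac anchor d→1918-01-23
:: 1918-01-23
$ unitron re v→3278 u_from→oz u_to→lb
:: 1639/8
$ almanac stepdays n→-391
:: 1916-12-28
$ almanac stepdays n→69
:: 1917-03-07
$ almanac anchor d→1885-01-17
:: 1885-01-17
$ almanac anchor d→1785-05-16
:: 1785-05-16
$ almanac anchor d→1867-01-22
:: 1867-01-22
$ almanac yearhop n→5
:: 1872-01-22
$ almanac gapto d→1872-02-15
:: 24


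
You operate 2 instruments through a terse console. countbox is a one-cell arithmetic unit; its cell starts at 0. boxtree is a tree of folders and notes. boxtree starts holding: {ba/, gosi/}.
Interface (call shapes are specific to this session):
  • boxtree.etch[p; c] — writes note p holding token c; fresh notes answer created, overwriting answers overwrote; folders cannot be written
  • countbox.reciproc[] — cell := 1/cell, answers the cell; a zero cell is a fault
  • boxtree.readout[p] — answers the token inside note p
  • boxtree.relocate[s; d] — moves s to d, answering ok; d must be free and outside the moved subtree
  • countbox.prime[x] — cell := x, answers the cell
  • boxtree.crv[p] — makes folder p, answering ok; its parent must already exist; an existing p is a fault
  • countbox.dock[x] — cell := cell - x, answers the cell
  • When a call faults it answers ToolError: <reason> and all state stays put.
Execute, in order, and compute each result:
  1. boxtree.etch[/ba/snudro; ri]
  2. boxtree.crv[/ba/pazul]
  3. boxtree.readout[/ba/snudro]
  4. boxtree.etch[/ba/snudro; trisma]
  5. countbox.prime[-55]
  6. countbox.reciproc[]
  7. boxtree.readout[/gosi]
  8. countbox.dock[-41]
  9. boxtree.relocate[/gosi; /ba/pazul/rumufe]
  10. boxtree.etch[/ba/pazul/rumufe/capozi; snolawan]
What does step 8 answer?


Invoking etch on p='/ba/snudro', c='ri', yielding created.
Calling crv on p='/ba/pazul', and see ok.
Using readout on p='/ba/snudro', and get ri.
Next I call etch on p='/ba/snudro', c='trisma', — result: overwrote.
Next I call prime on x='-55', giving -55.
I use reciproc(), and observe -1/55.
Using readout on p='/gosi', which returns ToolError: is a directory.
Calling dock on x='-41', which returns 2254/55.
Invoking relocate on s='/gosi', d='/ba/pazul/rumufe', and get ok.
Next I call etch on p='/ba/pazul/rumufe/capozi', c='snolawan': created.

Answer: 2254/55


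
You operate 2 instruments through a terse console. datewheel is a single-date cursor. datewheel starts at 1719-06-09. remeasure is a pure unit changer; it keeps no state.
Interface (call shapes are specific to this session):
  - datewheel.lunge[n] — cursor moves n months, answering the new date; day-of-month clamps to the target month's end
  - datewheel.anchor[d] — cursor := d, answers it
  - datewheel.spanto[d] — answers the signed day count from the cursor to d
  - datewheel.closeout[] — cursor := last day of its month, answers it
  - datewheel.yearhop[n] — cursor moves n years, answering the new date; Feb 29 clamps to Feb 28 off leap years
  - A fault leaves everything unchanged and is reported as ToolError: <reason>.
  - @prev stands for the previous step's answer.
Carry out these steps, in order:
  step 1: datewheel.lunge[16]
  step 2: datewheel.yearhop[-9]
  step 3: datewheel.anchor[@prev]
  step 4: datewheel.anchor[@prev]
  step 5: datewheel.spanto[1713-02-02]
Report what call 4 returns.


Using lunge with n→16, and see 1720-10-09.
Next I call yearhop with n→-9, and get 1711-10-09.
Then anchor with d→@prev, and observe 1711-10-09.
Now I run anchor with d→@prev, and see 1711-10-09.
Calling spanto with d→1713-02-02, and observe 482.

Answer: 1711-10-09


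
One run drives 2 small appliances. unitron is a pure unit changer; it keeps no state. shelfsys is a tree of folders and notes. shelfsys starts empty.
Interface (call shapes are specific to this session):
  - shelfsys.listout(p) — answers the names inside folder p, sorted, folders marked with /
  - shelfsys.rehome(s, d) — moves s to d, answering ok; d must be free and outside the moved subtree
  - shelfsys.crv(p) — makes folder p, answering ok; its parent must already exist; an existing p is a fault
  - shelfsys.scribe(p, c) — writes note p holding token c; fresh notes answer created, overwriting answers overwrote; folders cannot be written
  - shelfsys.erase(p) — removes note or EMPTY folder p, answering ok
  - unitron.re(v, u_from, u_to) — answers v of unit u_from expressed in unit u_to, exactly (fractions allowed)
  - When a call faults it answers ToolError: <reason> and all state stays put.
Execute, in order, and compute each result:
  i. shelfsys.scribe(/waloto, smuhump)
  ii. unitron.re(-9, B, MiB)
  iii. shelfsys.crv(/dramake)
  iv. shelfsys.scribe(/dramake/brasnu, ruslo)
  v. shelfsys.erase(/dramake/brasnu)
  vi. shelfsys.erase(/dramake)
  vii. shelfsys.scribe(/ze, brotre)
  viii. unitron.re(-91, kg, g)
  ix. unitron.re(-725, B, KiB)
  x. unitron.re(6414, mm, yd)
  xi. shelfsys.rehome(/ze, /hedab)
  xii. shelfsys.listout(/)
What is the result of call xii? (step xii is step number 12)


Step: shelfsys.scribe[p→/waloto; c→smuhump]
Result: created
Step: unitron.re[v→-9; u_from→B; u_to→MiB]
Result: -9/1048576
Step: shelfsys.crv[p→/dramake]
Result: ok
Step: shelfsys.scribe[p→/dramake/brasnu; c→ruslo]
Result: created
Step: shelfsys.erase[p→/dramake/brasnu]
Result: ok
Step: shelfsys.erase[p→/dramake]
Result: ok
Step: shelfsys.scribe[p→/ze; c→brotre]
Result: created
Step: unitron.re[v→-91; u_from→kg; u_to→g]
Result: -91000
Step: unitron.re[v→-725; u_from→B; u_to→KiB]
Result: -725/1024
Step: unitron.re[v→6414; u_from→mm; u_to→yd]
Result: 5345/762
Step: shelfsys.rehome[s→/ze; d→/hedab]
Result: ok
Step: shelfsys.listout[p→/]
Result: [hedab, waloto]

Answer: [hedab, waloto]


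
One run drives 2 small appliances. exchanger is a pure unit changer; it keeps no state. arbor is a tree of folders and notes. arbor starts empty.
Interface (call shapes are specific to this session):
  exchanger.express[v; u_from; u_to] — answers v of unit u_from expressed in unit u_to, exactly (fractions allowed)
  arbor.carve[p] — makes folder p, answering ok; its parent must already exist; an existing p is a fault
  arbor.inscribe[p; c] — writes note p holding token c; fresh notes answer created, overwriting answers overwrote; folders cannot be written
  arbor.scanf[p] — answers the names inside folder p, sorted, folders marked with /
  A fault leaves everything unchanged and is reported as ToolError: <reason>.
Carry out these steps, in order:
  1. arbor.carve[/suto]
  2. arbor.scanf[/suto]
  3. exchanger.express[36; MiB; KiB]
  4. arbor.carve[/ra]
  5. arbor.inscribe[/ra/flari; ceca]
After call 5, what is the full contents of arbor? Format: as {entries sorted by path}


Answer: {ra/, ra/flari=ceca, suto/}

Derivation:
Invoking arbor.carve(p=/suto), — result: ok.
Invoking arbor.scanf(p=/suto), and observe [].
Now I run exchanger.express(v=36, u_from=MiB, u_to=KiB), yielding 36864.
Next I call arbor.carve(p=/ra), and observe ok.
Using arbor.inscribe(p=/ra/flari, c=ceca), which returns created.


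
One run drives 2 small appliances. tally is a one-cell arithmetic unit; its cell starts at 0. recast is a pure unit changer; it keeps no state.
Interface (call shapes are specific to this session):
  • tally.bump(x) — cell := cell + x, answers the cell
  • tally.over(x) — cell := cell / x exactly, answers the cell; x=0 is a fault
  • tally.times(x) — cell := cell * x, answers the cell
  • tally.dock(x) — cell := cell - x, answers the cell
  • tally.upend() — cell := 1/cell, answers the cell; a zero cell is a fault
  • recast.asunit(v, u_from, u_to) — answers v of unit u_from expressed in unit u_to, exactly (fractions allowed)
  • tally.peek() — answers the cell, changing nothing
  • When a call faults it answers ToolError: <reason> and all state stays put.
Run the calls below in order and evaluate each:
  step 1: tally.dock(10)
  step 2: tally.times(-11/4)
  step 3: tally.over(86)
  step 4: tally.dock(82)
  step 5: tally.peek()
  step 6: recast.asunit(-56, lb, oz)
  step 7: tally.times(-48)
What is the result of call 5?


→ tally.dock(x=10)
← -10
→ tally.times(x=-11/4)
← 55/2
→ tally.over(x=86)
← 55/172
→ tally.dock(x=82)
← -14049/172
→ tally.peek()
← -14049/172
→ recast.asunit(v=-56, u_from=lb, u_to=oz)
← -896
→ tally.times(x=-48)
← 168588/43

Answer: -14049/172


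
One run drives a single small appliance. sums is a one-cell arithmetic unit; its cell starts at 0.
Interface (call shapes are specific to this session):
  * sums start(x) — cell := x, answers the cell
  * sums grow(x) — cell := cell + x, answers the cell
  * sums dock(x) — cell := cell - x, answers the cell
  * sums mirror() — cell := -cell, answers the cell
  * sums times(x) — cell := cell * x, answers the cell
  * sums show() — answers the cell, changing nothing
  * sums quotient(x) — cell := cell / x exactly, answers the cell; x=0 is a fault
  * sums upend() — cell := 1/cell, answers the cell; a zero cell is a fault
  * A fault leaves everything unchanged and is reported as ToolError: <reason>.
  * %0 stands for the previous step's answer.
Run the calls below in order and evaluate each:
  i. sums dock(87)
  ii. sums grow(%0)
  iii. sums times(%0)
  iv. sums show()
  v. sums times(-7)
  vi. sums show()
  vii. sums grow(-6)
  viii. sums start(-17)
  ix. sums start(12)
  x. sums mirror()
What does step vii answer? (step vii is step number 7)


·→ sums dock(x: 87)
·← -87
·→ sums grow(x: %0)
·← -174
·→ sums times(x: %0)
·← 30276
·→ sums show()
·← 30276
·→ sums times(x: -7)
·← -211932
·→ sums show()
·← -211932
·→ sums grow(x: -6)
·← -211938
·→ sums start(x: -17)
·← -17
·→ sums start(x: 12)
·← 12
·→ sums mirror()
·← -12

Answer: -211938


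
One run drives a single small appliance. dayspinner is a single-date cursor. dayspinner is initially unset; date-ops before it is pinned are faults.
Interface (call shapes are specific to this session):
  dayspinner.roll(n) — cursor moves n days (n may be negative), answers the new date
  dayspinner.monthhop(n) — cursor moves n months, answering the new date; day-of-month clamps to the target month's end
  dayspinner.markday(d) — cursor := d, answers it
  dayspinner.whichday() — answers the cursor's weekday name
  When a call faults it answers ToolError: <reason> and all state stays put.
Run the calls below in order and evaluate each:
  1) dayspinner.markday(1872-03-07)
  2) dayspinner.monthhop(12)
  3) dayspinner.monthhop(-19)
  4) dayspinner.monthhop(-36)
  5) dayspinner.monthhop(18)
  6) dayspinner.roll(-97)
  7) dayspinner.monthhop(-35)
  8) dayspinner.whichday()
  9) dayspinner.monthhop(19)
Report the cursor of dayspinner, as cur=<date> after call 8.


Answer: cur=1866-12-02

Derivation:
Calling dayspinner.markday(1872-03-07), and see 1872-03-07.
Now I run dayspinner.monthhop(12), which returns 1873-03-07.
Now I run dayspinner.monthhop(-19), and observe 1871-08-07.
Now I run dayspinner.monthhop(-36), and get 1868-08-07.
Invoking dayspinner.monthhop(18), and get 1870-02-07.
Using dayspinner.roll(-97), and observe 1869-11-02.
I use dayspinner.monthhop(-35), and observe 1866-12-02.
Next I call dayspinner.whichday, which returns Sunday.
Invoking dayspinner.monthhop(19), yielding 1868-07-02.


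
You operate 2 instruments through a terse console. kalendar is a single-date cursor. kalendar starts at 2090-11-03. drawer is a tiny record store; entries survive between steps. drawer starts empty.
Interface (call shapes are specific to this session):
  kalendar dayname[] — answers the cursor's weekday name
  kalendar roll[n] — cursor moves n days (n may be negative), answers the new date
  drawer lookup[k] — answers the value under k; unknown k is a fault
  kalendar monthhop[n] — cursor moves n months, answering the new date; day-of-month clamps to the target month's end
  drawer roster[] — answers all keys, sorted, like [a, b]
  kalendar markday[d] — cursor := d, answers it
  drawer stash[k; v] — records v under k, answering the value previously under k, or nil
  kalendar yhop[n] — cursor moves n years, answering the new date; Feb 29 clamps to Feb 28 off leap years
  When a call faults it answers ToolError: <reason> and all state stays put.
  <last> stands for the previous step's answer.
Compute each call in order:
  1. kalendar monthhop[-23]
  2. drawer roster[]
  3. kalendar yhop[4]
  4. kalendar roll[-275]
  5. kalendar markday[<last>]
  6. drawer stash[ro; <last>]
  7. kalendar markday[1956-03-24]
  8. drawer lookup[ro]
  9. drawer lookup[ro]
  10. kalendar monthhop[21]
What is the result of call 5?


Answer: 2092-03-03

Derivation:
CALL kalendar monthhop[n→-23]
RET  2088-12-03
CALL drawer roster[]
RET  []
CALL kalendar yhop[n→4]
RET  2092-12-03
CALL kalendar roll[n→-275]
RET  2092-03-03
CALL kalendar markday[d→<last>]
RET  2092-03-03
CALL drawer stash[k→ro; v→<last>]
RET  nil
CALL kalendar markday[d→1956-03-24]
RET  1956-03-24
CALL drawer lookup[k→ro]
RET  2092-03-03
CALL drawer lookup[k→ro]
RET  2092-03-03
CALL kalendar monthhop[n→21]
RET  1957-12-24


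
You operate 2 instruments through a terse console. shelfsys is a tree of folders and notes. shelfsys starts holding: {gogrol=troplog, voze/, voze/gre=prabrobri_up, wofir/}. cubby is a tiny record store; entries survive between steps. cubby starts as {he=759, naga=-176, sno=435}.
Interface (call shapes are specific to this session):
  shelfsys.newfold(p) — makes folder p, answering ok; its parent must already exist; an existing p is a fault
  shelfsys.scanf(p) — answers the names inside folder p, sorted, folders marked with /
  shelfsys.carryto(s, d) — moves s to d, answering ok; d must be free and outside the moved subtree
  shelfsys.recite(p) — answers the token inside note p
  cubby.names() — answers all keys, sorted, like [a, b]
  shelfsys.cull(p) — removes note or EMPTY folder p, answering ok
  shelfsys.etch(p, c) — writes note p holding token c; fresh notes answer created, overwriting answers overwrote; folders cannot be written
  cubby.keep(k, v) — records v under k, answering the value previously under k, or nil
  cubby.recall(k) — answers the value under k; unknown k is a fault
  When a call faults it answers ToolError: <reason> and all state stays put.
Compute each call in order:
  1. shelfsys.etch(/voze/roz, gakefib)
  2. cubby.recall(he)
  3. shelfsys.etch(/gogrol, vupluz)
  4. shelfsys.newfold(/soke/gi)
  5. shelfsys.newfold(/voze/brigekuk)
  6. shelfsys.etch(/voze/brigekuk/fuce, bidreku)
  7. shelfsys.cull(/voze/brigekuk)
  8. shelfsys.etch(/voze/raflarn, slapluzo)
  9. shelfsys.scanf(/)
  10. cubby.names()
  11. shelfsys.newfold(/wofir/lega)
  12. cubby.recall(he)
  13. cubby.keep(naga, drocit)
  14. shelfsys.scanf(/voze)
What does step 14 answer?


==> shelfsys.etch(p='/voze/roz', c='gakefib')
<== created
==> cubby.recall(k='he')
<== 759
==> shelfsys.etch(p='/gogrol', c='vupluz')
<== overwrote
==> shelfsys.newfold(p='/soke/gi')
<== ToolError: no parent
==> shelfsys.newfold(p='/voze/brigekuk')
<== ok
==> shelfsys.etch(p='/voze/brigekuk/fuce', c='bidreku')
<== created
==> shelfsys.cull(p='/voze/brigekuk')
<== ToolError: not empty
==> shelfsys.etch(p='/voze/raflarn', c='slapluzo')
<== created
==> shelfsys.scanf(p='/')
<== [gogrol, voze/, wofir/]
==> cubby.names()
<== [he, naga, sno]
==> shelfsys.newfold(p='/wofir/lega')
<== ok
==> cubby.recall(k='he')
<== 759
==> cubby.keep(k='naga', v='drocit')
<== -176
==> shelfsys.scanf(p='/voze')
<== [brigekuk/, gre, raflarn, roz]

Answer: [brigekuk/, gre, raflarn, roz]


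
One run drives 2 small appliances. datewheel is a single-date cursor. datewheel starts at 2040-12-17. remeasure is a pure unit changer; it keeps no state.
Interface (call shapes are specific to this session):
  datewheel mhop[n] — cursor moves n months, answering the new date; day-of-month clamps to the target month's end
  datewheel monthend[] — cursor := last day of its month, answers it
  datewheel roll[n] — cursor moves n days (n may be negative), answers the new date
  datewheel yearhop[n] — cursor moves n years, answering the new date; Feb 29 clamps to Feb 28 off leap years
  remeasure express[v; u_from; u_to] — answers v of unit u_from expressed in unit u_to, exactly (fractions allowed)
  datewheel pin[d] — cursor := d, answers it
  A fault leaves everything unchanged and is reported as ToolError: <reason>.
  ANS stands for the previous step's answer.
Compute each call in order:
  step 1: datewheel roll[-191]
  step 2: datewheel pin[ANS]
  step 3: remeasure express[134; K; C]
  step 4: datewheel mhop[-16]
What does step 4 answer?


-> datewheel roll(n=-191)
<- 2040-06-09
-> datewheel pin(d=ANS)
<- 2040-06-09
-> remeasure express(v=134, u_from=K, u_to=C)
<- -2783/20
-> datewheel mhop(n=-16)
<- 2039-02-09

Answer: 2039-02-09


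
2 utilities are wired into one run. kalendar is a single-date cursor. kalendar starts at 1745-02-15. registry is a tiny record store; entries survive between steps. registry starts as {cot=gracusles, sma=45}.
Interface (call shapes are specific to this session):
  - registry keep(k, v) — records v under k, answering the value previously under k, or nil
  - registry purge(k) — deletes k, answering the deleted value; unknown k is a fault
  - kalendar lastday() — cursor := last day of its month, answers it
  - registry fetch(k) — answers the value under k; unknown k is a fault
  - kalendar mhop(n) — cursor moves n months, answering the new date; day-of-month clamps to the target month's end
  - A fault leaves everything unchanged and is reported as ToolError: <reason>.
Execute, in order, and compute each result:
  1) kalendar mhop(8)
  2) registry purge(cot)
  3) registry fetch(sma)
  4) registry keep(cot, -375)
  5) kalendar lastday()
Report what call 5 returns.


Answer: 1745-10-31

Derivation:
·→ kalendar mhop(n=8)
·← 1745-10-15
·→ registry purge(k=cot)
·← gracusles
·→ registry fetch(k=sma)
·← 45
·→ registry keep(k=cot, v=-375)
·← nil
·→ kalendar lastday()
·← 1745-10-31


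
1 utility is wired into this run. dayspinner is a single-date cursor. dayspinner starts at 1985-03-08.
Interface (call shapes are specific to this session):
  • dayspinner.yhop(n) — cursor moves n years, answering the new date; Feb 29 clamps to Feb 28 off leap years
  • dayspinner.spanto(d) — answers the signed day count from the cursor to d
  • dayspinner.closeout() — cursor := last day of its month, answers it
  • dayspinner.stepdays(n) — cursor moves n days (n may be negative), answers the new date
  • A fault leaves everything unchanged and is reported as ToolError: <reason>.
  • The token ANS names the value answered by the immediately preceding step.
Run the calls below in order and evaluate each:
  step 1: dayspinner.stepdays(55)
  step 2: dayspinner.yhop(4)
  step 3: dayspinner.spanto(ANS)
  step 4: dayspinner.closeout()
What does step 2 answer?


# 1. dayspinner.stepdays(n=55) ~> 1985-05-02
# 2. dayspinner.yhop(n=4) ~> 1989-05-02
# 3. dayspinner.spanto(d=ANS) ~> 0
# 4. dayspinner.closeout() ~> 1989-05-31

Answer: 1989-05-02


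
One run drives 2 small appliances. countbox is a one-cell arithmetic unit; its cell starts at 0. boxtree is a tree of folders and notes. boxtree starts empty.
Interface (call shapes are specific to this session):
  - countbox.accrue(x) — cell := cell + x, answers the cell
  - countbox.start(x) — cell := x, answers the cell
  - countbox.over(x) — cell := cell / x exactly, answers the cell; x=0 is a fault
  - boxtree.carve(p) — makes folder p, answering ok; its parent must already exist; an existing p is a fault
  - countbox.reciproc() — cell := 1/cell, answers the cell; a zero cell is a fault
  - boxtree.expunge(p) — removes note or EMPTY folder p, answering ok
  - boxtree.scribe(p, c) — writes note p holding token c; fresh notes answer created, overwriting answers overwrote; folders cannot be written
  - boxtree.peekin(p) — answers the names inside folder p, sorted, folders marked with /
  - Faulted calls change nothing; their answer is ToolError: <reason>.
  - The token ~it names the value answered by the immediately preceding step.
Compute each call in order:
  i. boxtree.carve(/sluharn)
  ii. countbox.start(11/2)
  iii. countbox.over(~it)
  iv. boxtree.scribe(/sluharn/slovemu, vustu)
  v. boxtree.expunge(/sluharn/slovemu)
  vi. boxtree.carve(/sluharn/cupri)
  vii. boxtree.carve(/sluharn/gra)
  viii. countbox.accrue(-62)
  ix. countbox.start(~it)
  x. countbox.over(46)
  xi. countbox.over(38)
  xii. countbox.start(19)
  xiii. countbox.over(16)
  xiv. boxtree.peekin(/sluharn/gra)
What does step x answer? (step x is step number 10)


Answer: -61/46

Derivation:
[in] carve p=/sluharn
  ok
[in] start x=11/2
  11/2
[in] over x=~it
  1
[in] scribe p=/sluharn/slovemu c=vustu
  created
[in] expunge p=/sluharn/slovemu
  ok
[in] carve p=/sluharn/cupri
  ok
[in] carve p=/sluharn/gra
  ok
[in] accrue x=-62
  -61
[in] start x=~it
  -61
[in] over x=46
  -61/46
[in] over x=38
  -61/1748
[in] start x=19
  19
[in] over x=16
  19/16
[in] peekin p=/sluharn/gra
  []


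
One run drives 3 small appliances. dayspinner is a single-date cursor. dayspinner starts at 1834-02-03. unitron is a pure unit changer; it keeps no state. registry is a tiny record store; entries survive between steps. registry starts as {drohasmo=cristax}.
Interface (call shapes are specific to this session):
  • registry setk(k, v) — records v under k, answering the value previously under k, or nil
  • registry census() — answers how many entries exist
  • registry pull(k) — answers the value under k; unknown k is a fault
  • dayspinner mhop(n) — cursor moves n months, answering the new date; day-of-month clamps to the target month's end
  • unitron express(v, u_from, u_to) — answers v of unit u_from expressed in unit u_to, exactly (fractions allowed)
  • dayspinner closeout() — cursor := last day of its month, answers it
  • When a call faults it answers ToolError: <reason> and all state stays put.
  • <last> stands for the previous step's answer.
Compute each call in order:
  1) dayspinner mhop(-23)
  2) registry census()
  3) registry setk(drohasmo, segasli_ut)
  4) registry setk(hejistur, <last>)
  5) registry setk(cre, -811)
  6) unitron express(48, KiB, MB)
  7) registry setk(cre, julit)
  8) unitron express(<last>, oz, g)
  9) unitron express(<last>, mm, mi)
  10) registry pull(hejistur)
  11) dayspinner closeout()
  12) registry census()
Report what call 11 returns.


Answer: 1832-03-31

Derivation:
// dayspinner mhop(-23) ~> 1832-03-03
// registry census() ~> 1
// registry setk(drohasmo, segasli_ut) ~> cristax
// registry setk(hejistur, <last>) ~> nil
// registry setk(cre, -811) ~> nil
// unitron express(48, KiB, MB) ~> 768/15625
// registry setk(cre, julit) ~> -811
// unitron express(<last>, oz, g) ~> -36786341207/1600000
// unitron express(<last>, mm, mi) ~> -3344212837/234086400000
// registry pull(hejistur) ~> cristax
// dayspinner closeout() ~> 1832-03-31
// registry census() ~> 3


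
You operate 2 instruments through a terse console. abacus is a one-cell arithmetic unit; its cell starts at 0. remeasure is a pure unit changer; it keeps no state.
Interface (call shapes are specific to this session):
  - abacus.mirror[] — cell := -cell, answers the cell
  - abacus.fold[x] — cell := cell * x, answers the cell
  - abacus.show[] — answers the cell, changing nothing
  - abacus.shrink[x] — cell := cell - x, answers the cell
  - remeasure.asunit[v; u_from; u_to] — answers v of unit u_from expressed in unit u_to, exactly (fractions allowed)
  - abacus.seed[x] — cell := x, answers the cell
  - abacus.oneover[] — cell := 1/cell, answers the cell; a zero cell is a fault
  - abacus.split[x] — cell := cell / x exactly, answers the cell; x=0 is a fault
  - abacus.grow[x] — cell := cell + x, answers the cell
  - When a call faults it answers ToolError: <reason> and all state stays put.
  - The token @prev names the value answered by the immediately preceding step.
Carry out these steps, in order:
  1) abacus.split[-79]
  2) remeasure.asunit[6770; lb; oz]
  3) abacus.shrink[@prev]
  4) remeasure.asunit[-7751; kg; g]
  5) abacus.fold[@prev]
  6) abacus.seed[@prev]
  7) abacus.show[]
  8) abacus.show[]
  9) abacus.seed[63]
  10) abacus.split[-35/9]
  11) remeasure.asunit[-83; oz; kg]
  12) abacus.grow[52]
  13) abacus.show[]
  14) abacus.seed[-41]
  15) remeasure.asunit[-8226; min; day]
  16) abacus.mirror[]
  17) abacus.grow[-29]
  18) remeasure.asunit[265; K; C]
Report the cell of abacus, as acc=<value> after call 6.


Answer: acc=839588320000

Derivation:
// 1. abacus.split(x='-79') ~> 0
// 2. remeasure.asunit(v='6770', u_from='lb', u_to='oz') ~> 108320
// 3. abacus.shrink(x='@prev') ~> -108320
// 4. remeasure.asunit(v='-7751', u_from='kg', u_to='g') ~> -7751000
// 5. abacus.fold(x='@prev') ~> 839588320000
// 6. abacus.seed(x='@prev') ~> 839588320000
// 7. abacus.show() ~> 839588320000
// 8. abacus.show() ~> 839588320000
// 9. abacus.seed(x='63') ~> 63
// 10. abacus.split(x='-35/9') ~> -81/5
// 11. remeasure.asunit(v='-83', u_from='oz', u_to='kg') ~> -3764816671/1600000000
// 12. abacus.grow(x='52') ~> 179/5
// 13. abacus.show() ~> 179/5
// 14. abacus.seed(x='-41') ~> -41
// 15. remeasure.asunit(v='-8226', u_from='min', u_to='day') ~> -457/80
// 16. abacus.mirror() ~> 41
// 17. abacus.grow(x='-29') ~> 12
// 18. remeasure.asunit(v='265', u_from='K', u_to='C') ~> -163/20


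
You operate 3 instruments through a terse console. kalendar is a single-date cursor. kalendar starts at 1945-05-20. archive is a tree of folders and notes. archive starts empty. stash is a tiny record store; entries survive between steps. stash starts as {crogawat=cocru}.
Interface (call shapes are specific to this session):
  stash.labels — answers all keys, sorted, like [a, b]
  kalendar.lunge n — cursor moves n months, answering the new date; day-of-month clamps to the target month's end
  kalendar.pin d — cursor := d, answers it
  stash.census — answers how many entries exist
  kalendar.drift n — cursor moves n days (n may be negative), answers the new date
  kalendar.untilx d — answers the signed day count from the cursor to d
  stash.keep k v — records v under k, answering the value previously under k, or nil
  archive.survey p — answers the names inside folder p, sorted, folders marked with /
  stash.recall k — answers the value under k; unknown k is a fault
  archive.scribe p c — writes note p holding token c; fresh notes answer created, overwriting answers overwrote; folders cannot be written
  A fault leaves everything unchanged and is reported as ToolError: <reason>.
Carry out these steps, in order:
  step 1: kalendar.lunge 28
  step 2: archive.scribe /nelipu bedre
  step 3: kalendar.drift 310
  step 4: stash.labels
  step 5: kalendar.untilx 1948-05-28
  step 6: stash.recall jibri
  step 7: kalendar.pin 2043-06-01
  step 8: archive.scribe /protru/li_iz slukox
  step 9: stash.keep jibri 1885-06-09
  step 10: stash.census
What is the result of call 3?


-> kalendar.lunge(n=28)
<- 1947-09-20
-> archive.scribe(p=/nelipu, c=bedre)
<- created
-> kalendar.drift(n=310)
<- 1948-07-26
-> stash.labels()
<- [crogawat]
-> kalendar.untilx(d=1948-05-28)
<- -59
-> stash.recall(k=jibri)
<- ToolError: no such key jibri
-> kalendar.pin(d=2043-06-01)
<- 2043-06-01
-> archive.scribe(p=/protru/li_iz, c=slukox)
<- ToolError: no parent
-> stash.keep(k=jibri, v=1885-06-09)
<- nil
-> stash.census()
<- 2

Answer: 1948-07-26


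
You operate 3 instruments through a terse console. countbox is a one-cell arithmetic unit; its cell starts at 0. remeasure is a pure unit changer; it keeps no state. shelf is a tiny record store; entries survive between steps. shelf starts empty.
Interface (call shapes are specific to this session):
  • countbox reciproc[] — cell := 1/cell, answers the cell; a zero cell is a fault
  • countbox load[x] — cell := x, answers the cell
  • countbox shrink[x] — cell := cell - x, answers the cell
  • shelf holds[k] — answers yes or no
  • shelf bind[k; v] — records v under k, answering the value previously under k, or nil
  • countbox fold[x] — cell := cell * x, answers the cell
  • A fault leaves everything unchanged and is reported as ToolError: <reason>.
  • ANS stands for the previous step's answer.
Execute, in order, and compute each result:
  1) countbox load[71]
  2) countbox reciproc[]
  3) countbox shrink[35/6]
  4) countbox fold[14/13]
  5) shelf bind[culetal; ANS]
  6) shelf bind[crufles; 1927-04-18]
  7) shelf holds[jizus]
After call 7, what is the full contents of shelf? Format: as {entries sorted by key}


Answer: {crufles=1927-04-18, culetal=-17353/2769}

Derivation:
Step: countbox load[x='71']
Result: 71
Step: countbox reciproc[]
Result: 1/71
Step: countbox shrink[x='35/6']
Result: -2479/426
Step: countbox fold[x='14/13']
Result: -17353/2769
Step: shelf bind[k='culetal'; v='ANS']
Result: nil
Step: shelf bind[k='crufles'; v='1927-04-18']
Result: nil
Step: shelf holds[k='jizus']
Result: no


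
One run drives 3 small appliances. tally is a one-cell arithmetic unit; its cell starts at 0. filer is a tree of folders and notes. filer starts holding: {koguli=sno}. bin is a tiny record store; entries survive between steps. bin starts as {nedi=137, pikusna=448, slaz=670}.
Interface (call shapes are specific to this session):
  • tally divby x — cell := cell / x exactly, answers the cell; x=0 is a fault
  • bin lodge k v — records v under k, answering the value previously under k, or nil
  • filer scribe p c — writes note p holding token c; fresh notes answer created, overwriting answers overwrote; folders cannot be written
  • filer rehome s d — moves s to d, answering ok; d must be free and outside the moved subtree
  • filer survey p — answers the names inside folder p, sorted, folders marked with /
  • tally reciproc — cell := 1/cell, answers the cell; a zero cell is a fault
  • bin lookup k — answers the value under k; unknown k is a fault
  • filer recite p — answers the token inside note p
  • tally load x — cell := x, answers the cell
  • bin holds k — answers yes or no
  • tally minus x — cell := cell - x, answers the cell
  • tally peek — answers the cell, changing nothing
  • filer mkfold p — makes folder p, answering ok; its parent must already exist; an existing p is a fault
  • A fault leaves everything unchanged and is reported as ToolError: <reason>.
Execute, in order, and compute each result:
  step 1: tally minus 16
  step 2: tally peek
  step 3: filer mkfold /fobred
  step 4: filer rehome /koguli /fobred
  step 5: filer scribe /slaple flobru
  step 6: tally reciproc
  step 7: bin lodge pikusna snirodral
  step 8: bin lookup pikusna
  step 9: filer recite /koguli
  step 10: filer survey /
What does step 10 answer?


==> tally minus(x→16)
<== -16
==> tally peek()
<== -16
==> filer mkfold(p→/fobred)
<== ok
==> filer rehome(s→/koguli, d→/fobred)
<== ToolError: exists
==> filer scribe(p→/slaple, c→flobru)
<== created
==> tally reciproc()
<== -1/16
==> bin lodge(k→pikusna, v→snirodral)
<== 448
==> bin lookup(k→pikusna)
<== snirodral
==> filer recite(p→/koguli)
<== sno
==> filer survey(p→/)
<== [fobred/, koguli, slaple]

Answer: [fobred/, koguli, slaple]
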